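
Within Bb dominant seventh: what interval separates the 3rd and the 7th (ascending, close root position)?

Bb7 is spelled Bb D F Ab.
The 3rd is D and the 7th is Ab.
5 letter names make it a fifth; at 6 semitones (a half step narrower than perfect) the quality is diminished.

d5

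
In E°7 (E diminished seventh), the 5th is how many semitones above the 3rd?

E°7 (E diminished seventh): E, G, Bb, Db.
G to Bb is a minor third: 3 semitones.

3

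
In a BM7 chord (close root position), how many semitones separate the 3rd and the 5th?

3

The chord tones of BM7 are B-D♯-F♯-A♯.
D♯ to F♯ is a minor third: 3 semitones.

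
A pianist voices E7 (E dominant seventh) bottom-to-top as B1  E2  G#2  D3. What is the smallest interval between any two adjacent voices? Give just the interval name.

major third

Adjacent intervals: B1→E2 = perfect fourth; E2→G#2 = major third; G#2→D3 = diminished fifth.
The smallest is E2 to G#2, a major third (4 semitones).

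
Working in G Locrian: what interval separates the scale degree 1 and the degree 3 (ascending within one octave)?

minor third

Spelling G Locrian: G Ab Bb C Db Eb F.
That puts G below Bb.
From G to Bb: 3 semitones over a third = minor.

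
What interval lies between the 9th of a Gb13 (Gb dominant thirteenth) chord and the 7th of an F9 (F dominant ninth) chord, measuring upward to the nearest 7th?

Gb13 (Gb dominant thirteenth) has Ab as its 9th, and F9 (F dominant ninth) has Eb as its 7th.
Ab up to Eb spans 5 letter names and 7 semitones — a perfect fifth.

perfect fifth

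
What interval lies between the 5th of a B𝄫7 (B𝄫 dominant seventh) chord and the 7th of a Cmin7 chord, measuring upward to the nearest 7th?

B𝄫7 (B𝄫 dominant seventh) has F♭ as its 5th, and Cmin7 has B♭ as its 7th.
F♭ up to B♭ is 6 semitones, a half step wider than a perfect fourth, so the interval is augmented.

augmented fourth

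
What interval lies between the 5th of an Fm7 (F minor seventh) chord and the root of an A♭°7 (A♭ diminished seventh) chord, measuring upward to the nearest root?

Fm7 (F minor seventh) has C as its 5th, and A♭°7 (A♭ diminished seventh) has A♭ as its root.
From C to A♭: 8 semitones over a sixth = minor.

minor 6th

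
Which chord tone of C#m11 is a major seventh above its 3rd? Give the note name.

D#

C#m11 (C# minor eleventh): C#, E, G#, B, D#, F#.
The 3rd is E. A major seventh above E is D#.
D# is the chord's 9th.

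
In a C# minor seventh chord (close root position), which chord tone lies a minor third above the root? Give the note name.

E

The chord tones of C#m7 are C# E G# B.
The root is C#. A minor third above C# is E.
E is the chord's 3rd.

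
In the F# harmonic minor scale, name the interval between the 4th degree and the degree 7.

The scale runs F# G# A B C# D E#.
4th degree = B; degree 7 = E#.
From B to E#: 6 semitones over a fourth = augmented.

augmented 4th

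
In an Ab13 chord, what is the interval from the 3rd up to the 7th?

Ab13 is spelled Ab-C-Eb-Gb-Bb-F.
3rd = C; 7th = Gb.
5 letter names make it a fifth; at 6 semitones (a half step narrower than perfect) the quality is diminished.
This 3–7 tritone is the characteristic tension at the heart of the dominant sound.

diminished 5th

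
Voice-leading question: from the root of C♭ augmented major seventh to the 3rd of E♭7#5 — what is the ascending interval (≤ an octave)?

augmented 5th

The root of C♭ augmented major seventh is C♭; the 3rd of E♭7#5 is G.
From C♭ to G: 8 semitones over a fifth = augmented.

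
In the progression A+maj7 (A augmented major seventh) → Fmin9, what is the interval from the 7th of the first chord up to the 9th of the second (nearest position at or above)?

d8

The 7th of A+maj7 (A augmented major seventh) is G#; the 9th of Fmin9 is G.
G# up to G is 11 semitones, a half step narrower than a perfect octave, so the interval is diminished.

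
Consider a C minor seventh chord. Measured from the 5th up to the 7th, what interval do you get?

Cm7 (C minor seventh): C E♭ G B♭.
So we need the interval from G up to B♭.
G up to B♭ is 3 semitones, a half step narrower than a major third, so the interval is minor.

minor third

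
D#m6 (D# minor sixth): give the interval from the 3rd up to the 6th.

augmented fourth

Spelling the chord: D# F# A# B#.
So we need the interval from F# up to B#.
4 letter names make it a fourth; at 6 semitones (a half step wider than perfect) the quality is augmented.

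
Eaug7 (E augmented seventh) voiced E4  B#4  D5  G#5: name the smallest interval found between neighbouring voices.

diminished third

Adjacent intervals: E4→B#4 = augmented fifth; B#4→D5 = diminished third; D5→G#5 = augmented fourth.
The smallest is B#4 to D5, a diminished third (2 semitones).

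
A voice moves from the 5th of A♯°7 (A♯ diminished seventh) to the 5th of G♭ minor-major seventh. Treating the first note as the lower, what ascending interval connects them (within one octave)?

The 5th of A♯°7 (A♯ diminished seventh) is E; the 5th of G♭ minor-major seventh is D♭.
7 letter names make it a seventh; at 9 semitones (a whole step narrower than major) the quality is diminished.

diminished seventh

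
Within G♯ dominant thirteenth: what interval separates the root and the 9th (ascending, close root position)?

G♯13: G♯, B♯, D♯, F♯, A♯, E♯.
So we need the interval from G♯ up to A♯.
From G♯ to A♯ is 14 semitones, exactly the major ninth.

major 9th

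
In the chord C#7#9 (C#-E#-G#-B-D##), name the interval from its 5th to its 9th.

augmented fifth

So we need the interval from G# up to D##.
5 letter names make it a fifth; at 8 semitones (a half step wider than perfect) the quality is augmented.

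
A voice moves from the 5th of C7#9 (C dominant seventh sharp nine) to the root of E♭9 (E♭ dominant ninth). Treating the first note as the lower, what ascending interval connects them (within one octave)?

The 5th of C7#9 (C dominant seventh sharp nine) is G; the root of E♭9 (E♭ dominant ninth) is E♭.
6 letter names make it a sixth; at 8 semitones (a half step narrower than major) the quality is minor.

minor sixth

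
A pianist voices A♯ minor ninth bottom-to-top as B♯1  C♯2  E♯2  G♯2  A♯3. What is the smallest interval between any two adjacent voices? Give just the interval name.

minor 2nd

Adjacent intervals: B♯1→C♯2 = minor second; C♯2→E♯2 = major third; E♯2→G♯2 = minor third; G♯2→A♯3 = major ninth.
The smallest is B♯1 to C♯2, a minor second (1 semitone).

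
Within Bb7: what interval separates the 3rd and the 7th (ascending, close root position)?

The chord tones of Bb dominant seventh are Bb–D–F–Ab.
3rd = D; 7th = Ab.
5 letter names make it a fifth; at 6 semitones (a half step narrower than perfect) the quality is diminished.

diminished 5th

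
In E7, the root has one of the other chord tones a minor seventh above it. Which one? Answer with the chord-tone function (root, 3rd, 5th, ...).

7th

Spelling the chord: E-G♯-B-D.
The root is E. A minor seventh above E is D.
D is the chord's 7th.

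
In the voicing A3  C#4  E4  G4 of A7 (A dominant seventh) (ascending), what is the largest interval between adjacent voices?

Adjacent intervals: A3→C#4 = major third; C#4→E4 = minor third; E4→G4 = minor third.
The largest is A3 to C#4, a major third (4 semitones).

major third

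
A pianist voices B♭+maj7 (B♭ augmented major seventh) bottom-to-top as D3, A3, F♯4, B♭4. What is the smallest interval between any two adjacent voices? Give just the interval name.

Adjacent intervals: D3→A3 = perfect fifth; A3→F♯4 = major sixth; F♯4→B♭4 = diminished fourth.
The smallest is F♯4 to B♭4, a diminished fourth (4 semitones).

diminished fourth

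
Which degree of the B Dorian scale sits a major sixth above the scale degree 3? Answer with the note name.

B

The scale is B C♯ D E F♯ G♯ A.
The scale degree 3 is D; a major sixth above that is B — scale degree 1.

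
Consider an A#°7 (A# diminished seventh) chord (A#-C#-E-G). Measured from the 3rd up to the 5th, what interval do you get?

That puts C# below E.
C# up to E is 3 semitones, a half step narrower than a major third, so the interval is minor.

m3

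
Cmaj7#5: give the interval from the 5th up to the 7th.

minor third

Spelling the chord: C, E, G♯, B.
The 5th is G♯ and the 7th is B.
G♯ up to B is 3 semitones, a half step narrower than a major third, so the interval is minor.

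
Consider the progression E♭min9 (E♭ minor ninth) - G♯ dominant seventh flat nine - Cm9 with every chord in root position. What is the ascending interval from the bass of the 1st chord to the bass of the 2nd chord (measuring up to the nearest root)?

augmented 3rd

The roots are E♭ and G♯.
3 letter names make it a third; at 5 semitones (a half step wider than major) the quality is augmented.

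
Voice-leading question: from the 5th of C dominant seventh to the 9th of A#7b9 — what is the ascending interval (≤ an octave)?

C dominant seventh has G as its 5th, and A#7b9 has B as its 9th.
Counting 3 letters and 4 half steps from G gives a major third.

major 3rd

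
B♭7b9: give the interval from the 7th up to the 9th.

The chord tones of B♭7b9 are B♭, D, F, A♭, C♭.
So we need the interval from A♭ up to C♭.
3 letter names make it a third; at 3 semitones (a half step narrower than major) the quality is minor.

minor third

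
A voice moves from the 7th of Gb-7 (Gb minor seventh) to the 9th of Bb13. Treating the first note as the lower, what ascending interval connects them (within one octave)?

Gb-7 (Gb minor seventh) has Fb as its 7th, and Bb13 has C as its 9th.
From Fb to C: 8 semitones over a fifth = augmented.

augmented 5th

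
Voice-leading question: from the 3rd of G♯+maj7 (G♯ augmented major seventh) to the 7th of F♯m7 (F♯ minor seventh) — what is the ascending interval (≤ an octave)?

diminished fourth

The 3rd of G♯+maj7 (G♯ augmented major seventh) is B♯; the 7th of F♯m7 (F♯ minor seventh) is E.
B♯ up to E is 4 semitones, a half step narrower than a perfect fourth, so the interval is diminished.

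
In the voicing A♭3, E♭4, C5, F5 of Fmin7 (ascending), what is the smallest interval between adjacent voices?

perfect fourth

Adjacent intervals: A♭3→E♭4 = perfect fifth; E♭4→C5 = major sixth; C5→F5 = perfect fourth.
The smallest is C5 to F5, a perfect fourth (5 semitones).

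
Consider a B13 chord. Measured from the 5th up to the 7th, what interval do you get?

B13 is spelled B-D#-F#-A-C#-G#.
So we need the interval from F# up to A.
From F# to A: 3 semitones over a third = minor.

minor third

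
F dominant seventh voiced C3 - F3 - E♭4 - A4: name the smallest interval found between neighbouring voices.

perfect 4th

Adjacent intervals: C3→F3 = perfect fourth; F3→E♭4 = minor seventh; E♭4→A4 = augmented fourth.
The smallest is C3 to F3, a perfect fourth (5 semitones).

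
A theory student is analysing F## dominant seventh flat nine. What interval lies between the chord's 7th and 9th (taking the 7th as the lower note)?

minor third

F##7b9 is spelled F##–A##–C##–E#–G#.
That puts E# below G#.
E# up to G# is 3 semitones, a half step narrower than a major third, so the interval is minor.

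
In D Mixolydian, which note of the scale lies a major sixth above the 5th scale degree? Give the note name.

The scale is D E F♯ G A B C.
The 5th scale degree is A; a major sixth above that is F♯ — scale degree 3.

F#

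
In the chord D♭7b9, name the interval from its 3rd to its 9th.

D♭ dominant seventh flat nine is spelled D♭-F-A♭-C♭-E𝄫.
3rd = F; 9th = E𝄫.
F up to E𝄫 is 9 semitones, a whole step narrower than a major seventh, so the interval is diminished.

diminished seventh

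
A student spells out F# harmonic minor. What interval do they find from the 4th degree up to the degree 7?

F# harmonic minor: F# G# A B C# D E#.
4th degree = B; degree 7 = E#.
B up to E# is 6 semitones, a half step wider than a perfect fourth, so the interval is augmented.

augmented 4th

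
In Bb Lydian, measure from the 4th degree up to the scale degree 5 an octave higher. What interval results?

m9

The scale runs Bb C D E F G A.
So we need the interval from E up to F.
E up to F is 13 semitones, a half step narrower than a major ninth, so the interval is minor.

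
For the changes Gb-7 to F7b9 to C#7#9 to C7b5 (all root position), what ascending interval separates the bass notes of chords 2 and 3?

The roots are F and C#.
From F to C#: 8 semitones over a fifth = augmented.

augmented 5th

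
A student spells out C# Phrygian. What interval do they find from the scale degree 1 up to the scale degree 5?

The scale runs C# D E F# G# A B.
So we need the interval from C# up to G#.
C# up to G# spans 5 letter names and 7 semitones — a perfect fifth.

perfect fifth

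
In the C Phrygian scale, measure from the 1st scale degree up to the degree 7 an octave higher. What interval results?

Spelling the C Phrygian scale: C Db Eb F G Ab Bb.
1st scale degree = C; 7th degree (up an octave) = Bb.
C up to Bb is 22 semitones, a half step narrower than a major fourteenth, so the interval is minor.

minor 14th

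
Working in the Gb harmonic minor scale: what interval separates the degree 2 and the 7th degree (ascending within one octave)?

major sixth

The scale runs Gb Ab Bbb Cb Db Ebb F.
The degree 2 is Ab and the 7th degree is F.
Ab up to F spans 6 letter names and 9 semitones — a major sixth.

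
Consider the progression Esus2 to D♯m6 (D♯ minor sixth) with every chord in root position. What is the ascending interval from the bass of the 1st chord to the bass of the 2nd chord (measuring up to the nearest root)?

The roots are E and D♯.
From E to D♯ is 11 semitones, exactly the major seventh.

major seventh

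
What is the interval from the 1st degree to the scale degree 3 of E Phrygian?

Spelling E Phrygian: E F G A B C D.
That puts E below G.
E up to G is 3 semitones, a half step narrower than a major third, so the interval is minor.

minor 3rd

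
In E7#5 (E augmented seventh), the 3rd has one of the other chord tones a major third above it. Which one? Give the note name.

E+7 is spelled E–G#–B#–D.
The 3rd is G#. A major third above G# is B#.
B# is the chord's 5th.

B#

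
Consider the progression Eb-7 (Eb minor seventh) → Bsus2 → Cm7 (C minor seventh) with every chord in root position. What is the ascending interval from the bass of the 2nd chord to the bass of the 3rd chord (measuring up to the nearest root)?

The roots are B and C.
2 letter names make it a second; at 1 semitone (a half step narrower than major) the quality is minor.

minor second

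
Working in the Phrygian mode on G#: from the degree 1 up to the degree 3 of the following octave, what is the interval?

minor tenth

The scale runs G# A B C# D# E F#.
Degree 1 = G#; degree 3 (up an octave) = B.
From G# to B: 15 semitones over a tenth = minor.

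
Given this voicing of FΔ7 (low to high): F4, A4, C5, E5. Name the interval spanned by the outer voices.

major seventh

The outer voices are F4 and E5.
Counting 7 letters and 11 half steps from F gives a major seventh.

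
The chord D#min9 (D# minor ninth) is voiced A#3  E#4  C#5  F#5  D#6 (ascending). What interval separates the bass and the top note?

The outer voices are A#3 and D#6.
Counting 18 letters and 29 half steps from A# gives a perfect 18th.

perfect 18th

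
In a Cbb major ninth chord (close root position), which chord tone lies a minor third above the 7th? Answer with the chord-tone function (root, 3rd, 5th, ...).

9th

The chord tones of Cbb major ninth are Cbb–Ebb–Gbb–Bbb–Dbb.
The 7th is Bbb. A minor third above Bbb is Dbb.
Dbb is the chord's 9th.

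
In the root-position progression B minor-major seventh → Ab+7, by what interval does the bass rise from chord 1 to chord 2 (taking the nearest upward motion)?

diminished seventh

The roots are B and Ab.
7 letter names make it a seventh; at 9 semitones (a whole step narrower than major) the quality is diminished.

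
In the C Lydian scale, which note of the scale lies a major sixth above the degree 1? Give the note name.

A

The scale is C D E F# G A B.
The degree 1 is C; a major sixth above that is A — scale degree 6.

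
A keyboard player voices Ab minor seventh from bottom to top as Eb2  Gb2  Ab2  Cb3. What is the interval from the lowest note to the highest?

minor sixth

The outer voices are Eb2 and Cb3.
6 letter names make it a sixth; at 8 semitones (a half step narrower than major) the quality is minor.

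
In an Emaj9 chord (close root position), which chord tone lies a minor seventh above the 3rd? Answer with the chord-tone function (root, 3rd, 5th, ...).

9th

The chord tones of E major ninth are E G# B D# F#.
The 3rd is G#. A minor seventh above G# is F#.
F# is the chord's 9th.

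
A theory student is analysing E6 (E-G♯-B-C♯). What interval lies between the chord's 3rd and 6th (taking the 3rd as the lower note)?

perfect fourth

3rd = G♯; 6th = C♯.
G♯ up to C♯ spans 4 letter names and 5 semitones — a perfect fourth.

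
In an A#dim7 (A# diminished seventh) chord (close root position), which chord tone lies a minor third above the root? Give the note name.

C#

Spelling the chord: A# C# E G.
The root is A#. A minor third above A# is C#.
C# is the chord's 3rd.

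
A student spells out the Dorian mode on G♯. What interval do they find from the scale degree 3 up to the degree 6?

augmented 4th

The scale runs G♯ A♯ B C♯ D♯ E♯ F♯.
So we need the interval from B up to E♯.
4 letter names make it a fourth; at 6 semitones (a half step wider than perfect) the quality is augmented.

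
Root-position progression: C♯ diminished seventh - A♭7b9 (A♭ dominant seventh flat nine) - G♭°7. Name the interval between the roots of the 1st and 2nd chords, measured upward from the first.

diminished sixth

The roots are C♯ and A♭.
6 letter names make it a sixth; at 7 semitones (a whole step narrower than major) the quality is diminished.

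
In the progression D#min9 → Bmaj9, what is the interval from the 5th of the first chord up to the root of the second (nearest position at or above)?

minor 2nd

The 5th of D#min9 is A#; the root of Bmaj9 is B.
From A# to B: 1 semitone over a second = minor.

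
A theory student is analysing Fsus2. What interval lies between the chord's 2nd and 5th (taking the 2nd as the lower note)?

perfect fourth

Fsus2 (F sus2) is spelled F-G-C.
That puts G below C.
G up to C spans 4 letter names and 5 semitones — a perfect fourth.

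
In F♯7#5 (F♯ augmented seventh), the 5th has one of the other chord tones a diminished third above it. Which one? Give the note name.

E

F♯aug7: F♯–A♯–C𝄪–E.
The 5th is C𝄪. A diminished third above C𝄪 is E.
E is the chord's 7th.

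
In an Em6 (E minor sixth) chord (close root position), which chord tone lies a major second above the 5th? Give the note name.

Emin6 (E minor sixth) is spelled E-G-B-C#.
The 5th is B. A major second above B is C#.
C# is the chord's 6th.

C#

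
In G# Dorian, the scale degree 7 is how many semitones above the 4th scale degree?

The scale is G# A# B C# D# E# F#.
C# up to F# is a perfect fourth — 5 semitones.

5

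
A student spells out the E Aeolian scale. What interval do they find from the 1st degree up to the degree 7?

m7

E natural minor: E F# G A B C D.
1st degree = E; scale degree 7 = D.
7 letter names make it a seventh; at 10 semitones (a half step narrower than major) the quality is minor.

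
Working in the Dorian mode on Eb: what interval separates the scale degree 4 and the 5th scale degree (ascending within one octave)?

major second

The scale runs Eb F Gb Ab Bb C Db.
The scale degree 4 is Ab and the scale degree 5 is Bb.
Ab up to Bb spans 2 letter names and 2 semitones — a major second.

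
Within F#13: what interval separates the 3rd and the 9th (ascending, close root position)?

minor seventh

F#13: F#–A#–C#–E–G#–D#.
3rd = A#; 9th = G#.
A# up to G# is 10 semitones, a half step narrower than a major seventh, so the interval is minor.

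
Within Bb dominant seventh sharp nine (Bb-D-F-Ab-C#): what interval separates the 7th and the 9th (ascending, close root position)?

So we need the interval from Ab up to C#.
Ab up to C# is 5 semitones, a half step wider than a major third, so the interval is augmented.

augmented third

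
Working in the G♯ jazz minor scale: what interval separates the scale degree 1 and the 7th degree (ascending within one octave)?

major seventh

Spelling the G♯ jazz minor scale: G♯ A♯ B C♯ D♯ E♯ F𝄪.
That puts G♯ below F𝄪.
G♯ up to F𝄪 spans 7 letter names and 11 semitones — a major seventh.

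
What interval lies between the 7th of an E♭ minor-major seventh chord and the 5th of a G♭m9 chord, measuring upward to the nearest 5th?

diminished 8th

The 7th of E♭ minor-major seventh is D; the 5th of G♭m9 is D♭.
D up to D♭ is 11 semitones, a half step narrower than a perfect octave, so the interval is diminished.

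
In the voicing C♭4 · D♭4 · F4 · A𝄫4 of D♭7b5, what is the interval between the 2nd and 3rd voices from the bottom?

major third

Those voices are D♭4 and F4.
Counting 3 letters and 4 half steps from D♭ gives a major third.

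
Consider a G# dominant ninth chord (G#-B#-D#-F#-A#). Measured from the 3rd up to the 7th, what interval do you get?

That puts B# below F#.
B# up to F# is 6 semitones, a half step narrower than a perfect fifth, so the interval is diminished.

diminished fifth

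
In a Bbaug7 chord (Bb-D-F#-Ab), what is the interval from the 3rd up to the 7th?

So we need the interval from D up to Ab.
From D to Ab: 6 semitones over a fifth = diminished.

diminished fifth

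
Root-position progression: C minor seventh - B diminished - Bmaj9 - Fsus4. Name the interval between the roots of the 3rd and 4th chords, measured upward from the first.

diminished 5th

The roots are B and F.
From B to F: 6 semitones over a fifth = diminished.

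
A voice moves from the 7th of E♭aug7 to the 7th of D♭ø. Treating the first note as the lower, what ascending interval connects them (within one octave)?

E♭aug7 has D♭ as its 7th, and D♭ø has C♭ as its 7th.
7 letter names make it a seventh; at 10 semitones (a half step narrower than major) the quality is minor.

minor seventh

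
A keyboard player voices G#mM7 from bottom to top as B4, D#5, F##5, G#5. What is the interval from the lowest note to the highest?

The outer voices are B4 and G#5.
Counting 6 letters and 9 half steps from B gives a major sixth.

major sixth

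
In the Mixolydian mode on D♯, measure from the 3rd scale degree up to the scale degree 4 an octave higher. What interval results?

The scale runs D♯ E♯ F𝄪 G♯ A♯ B♯ C♯.
3rd scale degree = F𝄪; 4th degree (up an octave) = G♯.
9 letter names make it a ninth; at 13 semitones (a half step narrower than major) the quality is minor.

m9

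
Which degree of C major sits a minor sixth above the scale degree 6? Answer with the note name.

F

The scale is C D E F G A B.
The scale degree 6 is A; a minor sixth above that is F — scale degree 4.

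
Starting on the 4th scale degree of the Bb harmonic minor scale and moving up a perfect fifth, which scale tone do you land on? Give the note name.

The scale is Bb C Db Eb F Gb A.
The 4th scale degree is Eb; a perfect fifth above that is Bb — scale degree 1.

Bb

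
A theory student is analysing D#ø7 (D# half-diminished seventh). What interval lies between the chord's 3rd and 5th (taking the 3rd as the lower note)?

The chord tones of D#ø (D# half-diminished seventh) are D#-F#-A-C#.
That puts F# below A.
3 letter names make it a third; at 3 semitones (a half step narrower than major) the quality is minor.

minor third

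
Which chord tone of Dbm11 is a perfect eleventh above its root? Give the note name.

Gb

Spelling the chord: Db Fb Ab Cb Eb Gb.
The root is Db. A perfect eleventh above Db is Gb.
Gb is the chord's 11th.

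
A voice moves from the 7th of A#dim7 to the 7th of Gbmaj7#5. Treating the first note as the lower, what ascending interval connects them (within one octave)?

A#dim7 has G as its 7th, and Gbmaj7#5 has F as its 7th.
G up to F is 10 semitones, a half step narrower than a major seventh, so the interval is minor.

minor seventh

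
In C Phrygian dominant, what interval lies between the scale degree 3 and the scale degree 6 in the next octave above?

d11

Spelling C Phrygian dominant: C Db E F G Ab Bb.
Scale degree 3 = E; 6th degree (up an octave) = Ab.
11 letter names make it an eleventh; at 16 semitones (a half step narrower than perfect) the quality is diminished.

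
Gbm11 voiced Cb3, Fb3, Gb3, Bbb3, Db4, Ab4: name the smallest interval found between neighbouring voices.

major second

Adjacent intervals: Cb3→Fb3 = perfect fourth; Fb3→Gb3 = major second; Gb3→Bbb3 = minor third; Bbb3→Db4 = major third; Db4→Ab4 = perfect fifth.
The smallest is Fb3 to Gb3, a major second (2 semitones).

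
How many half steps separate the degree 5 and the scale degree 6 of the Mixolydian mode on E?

2

The scale is E F# G# A B C# D.
B up to C# is a major second — 2 semitones.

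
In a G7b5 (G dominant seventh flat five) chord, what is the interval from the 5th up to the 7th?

major third

The chord tones of G dominant seventh flat five are G, B, D♭, F.
That puts D♭ below F.
Counting 3 letters and 4 half steps from D♭ gives a major third.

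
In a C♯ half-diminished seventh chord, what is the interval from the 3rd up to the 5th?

minor 3rd

The chord tones of C♯m7b5 are C♯ E G B.
The 3rd is E and the 5th is G.
From E to G: 3 semitones over a third = minor.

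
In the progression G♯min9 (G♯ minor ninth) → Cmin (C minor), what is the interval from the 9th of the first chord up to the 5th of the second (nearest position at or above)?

The 9th of G♯min9 (G♯ minor ninth) is A♯; the 5th of Cmin (C minor) is G.
From A♯ to G: 9 semitones over a seventh = diminished.

diminished seventh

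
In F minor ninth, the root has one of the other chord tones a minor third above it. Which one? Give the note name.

Ab

Spelling the chord: F, Ab, C, Eb, G.
The root is F. A minor third above F is Ab.
Ab is the chord's 3rd.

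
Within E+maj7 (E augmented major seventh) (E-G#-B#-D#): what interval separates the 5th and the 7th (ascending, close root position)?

minor 3rd

The 5th is B# and the 7th is D#.
B# up to D# is 3 semitones, a half step narrower than a major third, so the interval is minor.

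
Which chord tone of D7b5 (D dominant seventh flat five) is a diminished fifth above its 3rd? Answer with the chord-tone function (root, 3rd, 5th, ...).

7th

The chord tones of D dominant seventh flat five are D F# Ab C.
The 3rd is F#. A diminished fifth above F# is C.
C is the chord's 7th.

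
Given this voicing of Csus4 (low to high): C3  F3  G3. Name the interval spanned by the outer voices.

perfect fifth

The outer voices are C3 and G3.
Counting 5 letters and 7 half steps from C gives a perfect fifth.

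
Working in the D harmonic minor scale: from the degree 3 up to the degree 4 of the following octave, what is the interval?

D harmonic minor: D E F G A B♭ C♯.
Degree 3 = F; scale degree 4 (up an octave) = G.
F up to G spans 9 letter names and 14 semitones — a major ninth.

major ninth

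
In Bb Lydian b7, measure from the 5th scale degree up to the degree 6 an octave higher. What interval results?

The scale runs Bb C D E F G Ab.
That puts F below G.
F up to G spans 9 letter names and 14 semitones — a major ninth.

major ninth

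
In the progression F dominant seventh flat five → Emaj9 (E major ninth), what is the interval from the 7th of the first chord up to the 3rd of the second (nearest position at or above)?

The 7th of F dominant seventh flat five is E♭; the 3rd of Emaj9 (E major ninth) is G♯.
3 letter names make it a third; at 5 semitones (a half step wider than major) the quality is augmented.

A3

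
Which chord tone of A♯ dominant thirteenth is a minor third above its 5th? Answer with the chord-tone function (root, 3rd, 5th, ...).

7th

Spelling the chord: A♯, C𝄪, E♯, G♯, B♯, F𝄪.
The 5th is E♯. A minor third above E♯ is G♯.
G♯ is the chord's 7th.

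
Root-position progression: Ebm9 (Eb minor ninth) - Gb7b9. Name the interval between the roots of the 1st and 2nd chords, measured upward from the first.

The roots are Eb and Gb.
From Eb to Gb: 3 semitones over a third = minor.

minor 3rd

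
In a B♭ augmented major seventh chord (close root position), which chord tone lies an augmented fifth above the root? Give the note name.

F#

B♭maj7#5 is spelled B♭–D–F♯–A.
The root is B♭. An augmented fifth above B♭ is F♯.
F♯ is the chord's 5th.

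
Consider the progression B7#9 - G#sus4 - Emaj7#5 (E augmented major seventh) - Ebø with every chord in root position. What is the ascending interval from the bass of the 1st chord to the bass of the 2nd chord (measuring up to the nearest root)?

The roots are B and G#.
B up to G# spans 6 letter names and 9 semitones — a major sixth.

major 6th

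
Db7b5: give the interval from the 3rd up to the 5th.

diminished 3rd

Db7b5 (Db dominant seventh flat five) is spelled Db–F–Abb–Cb.
So we need the interval from F up to Abb.
From F to Abb: 2 semitones over a third = diminished.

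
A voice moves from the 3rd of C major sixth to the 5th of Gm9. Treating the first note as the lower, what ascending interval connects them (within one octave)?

C major sixth has E as its 3rd, and Gm9 has D as its 5th.
E up to D is 10 semitones, a half step narrower than a major seventh, so the interval is minor.

minor seventh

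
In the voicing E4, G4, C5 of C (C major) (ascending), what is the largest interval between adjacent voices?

perfect 4th

Adjacent intervals: E4→G4 = minor third; G4→C5 = perfect fourth.
The largest is G4 to C5, a perfect fourth (5 semitones).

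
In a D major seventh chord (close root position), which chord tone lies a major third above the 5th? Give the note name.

D major seventh: D–F♯–A–C♯.
The 5th is A. A major third above A is C♯.
C♯ is the chord's 7th.

C#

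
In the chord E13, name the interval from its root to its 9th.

The chord tones of E dominant thirteenth are E-G#-B-D-F#-C#.
That puts E below F#.
From E to F# is 14 semitones, exactly the major ninth.

M9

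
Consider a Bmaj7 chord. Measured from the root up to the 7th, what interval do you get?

Bmaj7 (B major seventh) is spelled B D♯ F♯ A♯.
That puts B below A♯.
From B to A♯ is 11 semitones, exactly the major seventh.

major seventh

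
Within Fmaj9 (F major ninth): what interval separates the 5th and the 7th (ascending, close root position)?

Spelling the chord: F–A–C–E–G.
So we need the interval from C up to E.
Counting 3 letters and 4 half steps from C gives a major third.

M3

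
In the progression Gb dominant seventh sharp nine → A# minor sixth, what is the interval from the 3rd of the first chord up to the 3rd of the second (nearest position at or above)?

augmented 2nd

The 3rd of Gb dominant seventh sharp nine is Bb; the 3rd of A# minor sixth is C#.
2 letter names make it a second; at 3 semitones (a half step wider than major) the quality is augmented.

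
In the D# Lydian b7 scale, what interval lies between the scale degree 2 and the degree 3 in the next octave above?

Spelling the D# Lydian b7 scale: D# E# F## G## A# B# C#.
That puts E# below F##.
E# up to F## spans 9 letter names and 14 semitones — a major ninth.

major ninth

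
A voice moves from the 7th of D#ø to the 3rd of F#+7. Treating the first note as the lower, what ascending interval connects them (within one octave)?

The 7th of D#ø is C#; the 3rd of F#+7 is A#.
From C# to A# is 9 semitones, exactly the major sixth.

major sixth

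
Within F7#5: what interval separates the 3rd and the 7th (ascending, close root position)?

d5

The chord tones of F7#5 are F A C# Eb.
3rd = A; 7th = Eb.
5 letter names make it a fifth; at 6 semitones (a half step narrower than perfect) the quality is diminished.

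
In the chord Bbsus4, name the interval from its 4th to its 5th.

The chord tones of Bbsus4 (Bb sus4) are Bb, Eb, F.
4th = Eb; 5th = F.
From Eb to F is 2 semitones, exactly the major second.

major second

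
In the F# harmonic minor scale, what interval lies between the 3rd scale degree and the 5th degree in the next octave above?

major 10th

F# harmonic minor: F# G# A B C# D E#.
3rd scale degree = A; 5th scale degree (up an octave) = C#.
From A to C# is 16 semitones, exactly the major tenth.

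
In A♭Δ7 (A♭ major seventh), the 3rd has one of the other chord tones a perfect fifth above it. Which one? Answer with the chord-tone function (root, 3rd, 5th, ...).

A♭M7 is spelled A♭ C E♭ G.
The 3rd is C. A perfect fifth above C is G.
G is the chord's 7th.

7th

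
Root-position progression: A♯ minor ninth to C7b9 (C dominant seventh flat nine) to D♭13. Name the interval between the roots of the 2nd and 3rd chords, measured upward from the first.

minor 2nd

The roots are C and D♭.
2 letter names make it a second; at 1 semitone (a half step narrower than major) the quality is minor.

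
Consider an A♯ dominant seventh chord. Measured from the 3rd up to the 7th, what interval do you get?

diminished fifth

Spelling the chord: A♯, C𝄪, E♯, G♯.
So we need the interval from C𝄪 up to G♯.
5 letter names make it a fifth; at 6 semitones (a half step narrower than perfect) the quality is diminished.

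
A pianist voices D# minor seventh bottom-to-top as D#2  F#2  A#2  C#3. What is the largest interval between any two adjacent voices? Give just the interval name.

major 3rd

Adjacent intervals: D#2→F#2 = minor third; F#2→A#2 = major third; A#2→C#3 = minor third.
The largest is F#2 to A#2, a major third (4 semitones).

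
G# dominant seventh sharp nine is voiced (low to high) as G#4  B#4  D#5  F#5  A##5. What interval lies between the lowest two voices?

Those voices are G#4 and B#4.
From G# to B# is 4 semitones, exactly the major third.

major third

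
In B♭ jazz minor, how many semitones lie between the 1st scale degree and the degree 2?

The scale is B♭ C D♭ E♭ F G A.
B♭ up to C is a major second — 2 semitones.

2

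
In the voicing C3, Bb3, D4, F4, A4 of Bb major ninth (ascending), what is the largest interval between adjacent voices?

minor seventh

Adjacent intervals: C3→Bb3 = minor seventh; Bb3→D4 = major third; D4→F4 = minor third; F4→A4 = major third.
The largest is C3 to Bb3, a minor seventh (10 semitones).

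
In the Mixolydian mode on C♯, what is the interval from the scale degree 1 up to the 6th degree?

Spelling the Mixolydian mode on C♯: C♯ D♯ E♯ F♯ G♯ A♯ B.
Scale degree 1 = C♯; 6th degree = A♯.
C♯ up to A♯ spans 6 letter names and 9 semitones — a major sixth.

major sixth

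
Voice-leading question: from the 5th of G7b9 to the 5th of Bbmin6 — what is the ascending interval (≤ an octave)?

The 5th of G7b9 is D; the 5th of Bbmin6 is F.
3 letter names make it a third; at 3 semitones (a half step narrower than major) the quality is minor.

m3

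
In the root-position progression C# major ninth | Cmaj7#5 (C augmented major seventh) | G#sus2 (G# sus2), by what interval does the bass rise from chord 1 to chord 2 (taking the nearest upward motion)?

diminished octave

The roots are C# and C.
C# up to C is 11 semitones, a half step narrower than a perfect octave, so the interval is diminished.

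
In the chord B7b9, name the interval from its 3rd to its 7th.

B7b9 is spelled B, D♯, F♯, A, C.
The 3rd is D♯ and the 7th is A.
From D♯ to A: 6 semitones over a fifth = diminished.
That tritone between 3rd and 7th is what gives the dominant seventh its pull toward resolution.

diminished fifth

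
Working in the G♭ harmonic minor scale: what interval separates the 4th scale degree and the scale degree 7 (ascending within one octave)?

Spelling the G♭ harmonic minor scale: G♭ A♭ B𝄫 C♭ D♭ E𝄫 F.
So we need the interval from C♭ up to F.
4 letter names make it a fourth; at 6 semitones (a half step wider than perfect) the quality is augmented.

augmented 4th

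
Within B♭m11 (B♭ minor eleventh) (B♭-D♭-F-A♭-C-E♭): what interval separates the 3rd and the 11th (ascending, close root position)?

major 9th

That puts D♭ below E♭.
D♭ up to E♭ spans 9 letter names and 14 semitones — a major ninth.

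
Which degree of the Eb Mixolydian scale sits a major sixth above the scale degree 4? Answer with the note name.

The scale is Eb F G Ab Bb C Db.
The scale degree 4 is Ab; a major sixth above that is F — scale degree 2.

F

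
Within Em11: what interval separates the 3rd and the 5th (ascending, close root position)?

Em11 (E minor eleventh): E G B D F♯ A.
So we need the interval from G up to B.
From G to B is 4 semitones, exactly the major third.

major third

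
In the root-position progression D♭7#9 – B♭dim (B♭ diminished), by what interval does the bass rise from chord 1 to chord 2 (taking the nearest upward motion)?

The roots are D♭ and B♭.
Counting 6 letters and 9 half steps from D♭ gives a major sixth.

major sixth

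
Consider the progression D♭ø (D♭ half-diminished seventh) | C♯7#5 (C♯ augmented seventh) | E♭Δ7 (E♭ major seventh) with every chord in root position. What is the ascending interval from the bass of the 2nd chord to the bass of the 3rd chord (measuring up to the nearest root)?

The roots are C♯ and E♭.
C♯ up to E♭ is 2 semitones, a whole step narrower than a major third, so the interval is diminished.

diminished third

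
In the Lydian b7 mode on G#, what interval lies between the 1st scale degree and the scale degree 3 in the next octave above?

Spelling the Lydian b7 mode on G#: G# A# B# C## D# E# F#.
So we need the interval from G# up to B#.
G# up to B# spans 10 letter names and 16 semitones — a major tenth.

major tenth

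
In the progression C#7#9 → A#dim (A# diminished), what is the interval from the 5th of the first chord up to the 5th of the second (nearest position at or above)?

minor sixth

The 5th of C#7#9 is G#; the 5th of A#dim (A# diminished) is E.
From G# to E: 8 semitones over a sixth = minor.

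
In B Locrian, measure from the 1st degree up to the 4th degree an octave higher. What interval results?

perfect eleventh

The scale runs B C D E F G A.
That puts B below E.
From B to E is 17 semitones, exactly the perfect eleventh.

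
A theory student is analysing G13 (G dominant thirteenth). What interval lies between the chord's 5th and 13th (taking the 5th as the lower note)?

The chord tones of G13 are G-B-D-F-A-E.
5th = D; 13th = E.
From D to E is 14 semitones, exactly the major ninth.

major ninth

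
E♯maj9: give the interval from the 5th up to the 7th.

major 3rd

The chord tones of E♯ major ninth are E♯–G𝄪–B♯–D𝄪–F𝄪.
The 5th is B♯ and the 7th is D𝄪.
B♯ up to D𝄪 spans 3 letter names and 4 semitones — a major third.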